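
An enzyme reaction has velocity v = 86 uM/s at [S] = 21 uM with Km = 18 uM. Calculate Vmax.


Vmax = v * (Km + [S]) / [S]
Vmax = 86 * (18 + 21) / 21
Vmax = 159.7143 uM/s

159.7143 uM/s


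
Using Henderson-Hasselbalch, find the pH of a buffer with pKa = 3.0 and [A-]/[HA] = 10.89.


pH = pKa + log10([A-]/[HA])
pH = 3.0 + log10(10.89)
pH = 4.037

4.037


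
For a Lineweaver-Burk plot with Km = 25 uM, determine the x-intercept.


x-intercept = -1/Km
= -1/25
= -0.04 1/uM

-0.04 1/uM


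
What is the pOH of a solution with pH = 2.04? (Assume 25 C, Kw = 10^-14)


pOH = 14 - pH
pOH = 14 - 2.04
pOH = 11.96

11.96


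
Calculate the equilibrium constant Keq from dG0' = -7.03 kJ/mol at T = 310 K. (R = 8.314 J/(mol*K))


Keq = exp(-dG0 * 1000 / (R * T))
Keq = exp(-(-7.03) * 1000 / (8.314 * 310))
Keq = 15.2964

15.2964


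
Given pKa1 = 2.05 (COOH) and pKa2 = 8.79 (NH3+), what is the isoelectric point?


pI = (pKa1 + pKa2) / 2
pI = (2.05 + 8.79) / 2
pI = 5.42

5.42


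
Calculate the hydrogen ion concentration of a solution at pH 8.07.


[H+] = 10^(-pH)
[H+] = 10^(-8.07)
[H+] = 8.511e-09 M

8.511e-09 M


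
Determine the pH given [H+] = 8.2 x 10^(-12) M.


pH = -log10([H+])
pH = -log10(8.2 x 10^(-12))
pH = 11.0862

11.0862


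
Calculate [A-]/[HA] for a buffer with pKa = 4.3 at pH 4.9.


[A-]/[HA] = 10^(pH - pKa)
= 10^(4.9 - 4.3)
= 3.9811

3.9811


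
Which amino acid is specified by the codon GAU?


Standard genetic code lookup.
Codon GAU -> Asp

Asp


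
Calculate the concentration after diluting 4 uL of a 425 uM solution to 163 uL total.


C2 = C1 * V1 / V2
C2 = 425 * 4 / 163
C2 = 10.4294 uM

10.4294 uM


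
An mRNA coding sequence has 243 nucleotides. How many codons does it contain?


codons = nucleotides / 3
codons = 243 / 3 = 81

81


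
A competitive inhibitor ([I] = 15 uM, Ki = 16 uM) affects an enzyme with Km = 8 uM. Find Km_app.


Km_app = Km * (1 + [I]/Ki)
Km_app = 8 * (1 + 15/16)
Km_app = 15.5 uM

15.5 uM


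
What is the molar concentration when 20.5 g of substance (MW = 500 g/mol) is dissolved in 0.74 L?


C = (mass / MW) / volume
C = (20.5 / 500) / 0.74
C = 0.0554 M

0.0554 M


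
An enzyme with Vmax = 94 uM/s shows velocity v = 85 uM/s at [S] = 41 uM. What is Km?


Km = [S] * (Vmax - v) / v
Km = 41 * (94 - 85) / 85
Km = 4.3412 uM

4.3412 uM


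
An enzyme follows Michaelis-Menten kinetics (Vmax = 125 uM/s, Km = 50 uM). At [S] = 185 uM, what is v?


v = Vmax * [S] / (Km + [S])
v = 125 * 185 / (50 + 185)
v = 98.4043 uM/s

98.4043 uM/s


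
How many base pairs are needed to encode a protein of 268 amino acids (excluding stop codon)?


Each amino acid = 1 codon = 3 bp
bp = 268 * 3 = 804 bp

804 bp


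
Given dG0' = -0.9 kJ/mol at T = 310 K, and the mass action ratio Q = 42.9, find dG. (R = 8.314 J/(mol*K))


dG = dG0' + RT * ln(Q) / 1000
dG = -0.9 + 8.314 * 310 * ln(42.9) / 1000
dG = 8.7879 kJ/mol

8.7879 kJ/mol


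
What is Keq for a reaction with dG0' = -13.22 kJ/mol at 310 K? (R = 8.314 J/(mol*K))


Keq = exp(-dG0 * 1000 / (R * T))
Keq = exp(-(-13.22) * 1000 / (8.314 * 310))
Keq = 168.9021

168.9021


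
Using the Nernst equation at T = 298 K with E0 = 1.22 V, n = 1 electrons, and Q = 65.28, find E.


E = E0 - (RT/nF) * ln(Q)
E = 1.22 - (8.314 * 298 / (1 * 96485)) * ln(65.28)
E = 1.1127 V

1.1127 V


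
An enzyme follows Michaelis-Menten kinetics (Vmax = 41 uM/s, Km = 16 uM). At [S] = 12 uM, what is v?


v = Vmax * [S] / (Km + [S])
v = 41 * 12 / (16 + 12)
v = 17.5714 uM/s

17.5714 uM/s


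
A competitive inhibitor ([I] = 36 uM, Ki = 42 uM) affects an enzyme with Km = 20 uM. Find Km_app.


Km_app = Km * (1 + [I]/Ki)
Km_app = 20 * (1 + 36/42)
Km_app = 37.1429 uM

37.1429 uM


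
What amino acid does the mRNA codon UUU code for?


Standard genetic code lookup.
Codon UUU -> Phe

Phe


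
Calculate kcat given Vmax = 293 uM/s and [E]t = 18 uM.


kcat = Vmax / [E]t
kcat = 293 / 18
kcat = 16.2778 s^-1

16.2778 s^-1


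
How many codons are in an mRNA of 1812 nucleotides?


codons = nucleotides / 3
codons = 1812 / 3 = 604

604


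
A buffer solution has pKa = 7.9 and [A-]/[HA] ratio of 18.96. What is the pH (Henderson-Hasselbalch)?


pH = pKa + log10([A-]/[HA])
pH = 7.9 + log10(18.96)
pH = 9.1778

9.1778


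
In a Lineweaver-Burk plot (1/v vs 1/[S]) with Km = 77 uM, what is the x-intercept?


x-intercept = -1/Km
= -1/77
= -0.013 1/uM

-0.013 1/uM


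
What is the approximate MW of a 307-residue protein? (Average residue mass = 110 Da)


MW = n_residues * 110 Da
MW = 307 * 110
MW = 33770 Da

33770 Da


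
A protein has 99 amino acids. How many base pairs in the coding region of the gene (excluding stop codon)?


Each amino acid = 1 codon = 3 bp
bp = 99 * 3 = 297 bp

297 bp


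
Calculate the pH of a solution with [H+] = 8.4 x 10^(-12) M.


pH = -log10([H+])
pH = -log10(8.4 x 10^(-12))
pH = 11.0757

11.0757


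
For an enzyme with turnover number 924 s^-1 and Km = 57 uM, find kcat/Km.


Catalytic efficiency = kcat / Km
= 924 / 57
= 16.2105 uM^-1*s^-1

16.2105 uM^-1*s^-1


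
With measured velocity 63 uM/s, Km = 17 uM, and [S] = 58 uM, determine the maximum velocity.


Vmax = v * (Km + [S]) / [S]
Vmax = 63 * (17 + 58) / 58
Vmax = 81.4655 uM/s

81.4655 uM/s


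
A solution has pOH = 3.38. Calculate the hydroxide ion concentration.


[OH-] = 10^(-pOH)
[OH-] = 10^(-3.38)
[OH-] = 4.169e-04 M

4.169e-04 M


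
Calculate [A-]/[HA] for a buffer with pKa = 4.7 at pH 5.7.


[A-]/[HA] = 10^(pH - pKa)
= 10^(5.7 - 4.7)
= 10.0

10.0


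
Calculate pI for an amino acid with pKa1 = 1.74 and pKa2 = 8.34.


pI = (pKa1 + pKa2) / 2
pI = (1.74 + 8.34) / 2
pI = 5.04

5.04


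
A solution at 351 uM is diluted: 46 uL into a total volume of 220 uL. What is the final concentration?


C2 = C1 * V1 / V2
C2 = 351 * 46 / 220
C2 = 73.3909 uM

73.3909 uM


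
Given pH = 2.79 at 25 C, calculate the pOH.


pOH = 14 - pH
pOH = 14 - 2.79
pOH = 11.21

11.21


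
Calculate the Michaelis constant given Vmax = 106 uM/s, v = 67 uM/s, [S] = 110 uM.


Km = [S] * (Vmax - v) / v
Km = 110 * (106 - 67) / 67
Km = 64.0299 uM

64.0299 uM


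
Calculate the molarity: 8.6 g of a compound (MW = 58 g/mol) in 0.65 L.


C = (mass / MW) / volume
C = (8.6 / 58) / 0.65
C = 0.2281 M

0.2281 M


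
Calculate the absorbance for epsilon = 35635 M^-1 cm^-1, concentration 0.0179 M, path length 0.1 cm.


A = epsilon * c * l
A = 35635 * 0.0179 * 0.1
A = 63.7867

63.7867


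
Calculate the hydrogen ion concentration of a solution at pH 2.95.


[H+] = 10^(-pH)
[H+] = 10^(-2.95)
[H+] = 0.0011 M

0.0011 M


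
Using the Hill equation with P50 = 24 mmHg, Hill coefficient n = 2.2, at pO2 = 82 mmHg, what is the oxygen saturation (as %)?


Y = pO2^n / (P50^n + pO2^n)
Y = 82^2.2 / (24^2.2 + 82^2.2)
Y = 93.72%

93.72%


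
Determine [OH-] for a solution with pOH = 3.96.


[OH-] = 10^(-pOH)
[OH-] = 10^(-3.96)
[OH-] = 1.096e-04 M

1.096e-04 M


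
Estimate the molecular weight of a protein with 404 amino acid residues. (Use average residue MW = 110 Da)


MW = n_residues * 110 Da
MW = 404 * 110
MW = 44440 Da

44440 Da


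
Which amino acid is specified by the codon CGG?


Standard genetic code lookup.
Codon CGG -> Arg

Arg


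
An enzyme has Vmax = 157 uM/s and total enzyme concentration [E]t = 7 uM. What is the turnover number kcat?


kcat = Vmax / [E]t
kcat = 157 / 7
kcat = 22.4286 s^-1

22.4286 s^-1


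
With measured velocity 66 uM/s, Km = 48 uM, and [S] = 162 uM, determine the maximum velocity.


Vmax = v * (Km + [S]) / [S]
Vmax = 66 * (48 + 162) / 162
Vmax = 85.5556 uM/s

85.5556 uM/s


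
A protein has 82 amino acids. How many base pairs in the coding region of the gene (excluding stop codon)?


Each amino acid = 1 codon = 3 bp
bp = 82 * 3 = 246 bp

246 bp


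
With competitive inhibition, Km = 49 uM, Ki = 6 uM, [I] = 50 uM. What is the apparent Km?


Km_app = Km * (1 + [I]/Ki)
Km_app = 49 * (1 + 50/6)
Km_app = 457.3333 uM

457.3333 uM


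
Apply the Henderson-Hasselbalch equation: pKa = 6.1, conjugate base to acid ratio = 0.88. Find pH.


pH = pKa + log10([A-]/[HA])
pH = 6.1 + log10(0.88)
pH = 6.0445

6.0445


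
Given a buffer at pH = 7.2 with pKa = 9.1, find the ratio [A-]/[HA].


[A-]/[HA] = 10^(pH - pKa)
= 10^(7.2 - 9.1)
= 0.0126

0.0126


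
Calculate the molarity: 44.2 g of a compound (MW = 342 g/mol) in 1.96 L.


C = (mass / MW) / volume
C = (44.2 / 342) / 1.96
C = 0.0659 M

0.0659 M


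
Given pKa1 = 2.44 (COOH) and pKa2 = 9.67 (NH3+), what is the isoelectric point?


pI = (pKa1 + pKa2) / 2
pI = (2.44 + 9.67) / 2
pI = 6.055

6.055


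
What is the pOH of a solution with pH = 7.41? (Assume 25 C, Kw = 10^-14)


pOH = 14 - pH
pOH = 14 - 7.41
pOH = 6.59

6.59


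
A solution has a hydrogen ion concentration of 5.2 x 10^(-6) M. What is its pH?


pH = -log10([H+])
pH = -log10(5.2 x 10^(-6))
pH = 5.284

5.284


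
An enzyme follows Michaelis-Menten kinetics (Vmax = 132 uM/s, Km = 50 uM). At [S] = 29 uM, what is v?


v = Vmax * [S] / (Km + [S])
v = 132 * 29 / (50 + 29)
v = 48.4557 uM/s

48.4557 uM/s


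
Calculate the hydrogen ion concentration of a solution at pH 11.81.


[H+] = 10^(-pH)
[H+] = 10^(-11.81)
[H+] = 1.549e-12 M

1.549e-12 M


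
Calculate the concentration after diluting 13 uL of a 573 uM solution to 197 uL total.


C2 = C1 * V1 / V2
C2 = 573 * 13 / 197
C2 = 37.8122 uM

37.8122 uM


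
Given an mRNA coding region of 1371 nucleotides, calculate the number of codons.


codons = nucleotides / 3
codons = 1371 / 3 = 457

457


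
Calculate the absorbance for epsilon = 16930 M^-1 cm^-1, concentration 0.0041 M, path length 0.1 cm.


A = epsilon * c * l
A = 16930 * 0.0041 * 0.1
A = 6.9413

6.9413


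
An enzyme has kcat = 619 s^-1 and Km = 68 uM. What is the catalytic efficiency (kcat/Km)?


Catalytic efficiency = kcat / Km
= 619 / 68
= 9.1029 uM^-1*s^-1

9.1029 uM^-1*s^-1


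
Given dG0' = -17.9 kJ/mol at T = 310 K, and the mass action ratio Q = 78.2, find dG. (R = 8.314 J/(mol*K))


dG = dG0' + RT * ln(Q) / 1000
dG = -17.9 + 8.314 * 310 * ln(78.2) / 1000
dG = -6.6647 kJ/mol

-6.6647 kJ/mol


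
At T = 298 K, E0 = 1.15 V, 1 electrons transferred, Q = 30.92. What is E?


E = E0 - (RT/nF) * ln(Q)
E = 1.15 - (8.314 * 298 / (1 * 96485)) * ln(30.92)
E = 1.0619 V

1.0619 V


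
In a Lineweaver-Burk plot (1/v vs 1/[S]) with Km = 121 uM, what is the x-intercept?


x-intercept = -1/Km
= -1/121
= -0.0083 1/uM

-0.0083 1/uM


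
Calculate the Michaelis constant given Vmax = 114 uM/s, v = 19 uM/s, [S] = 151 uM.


Km = [S] * (Vmax - v) / v
Km = 151 * (114 - 19) / 19
Km = 755.0 uM

755.0 uM


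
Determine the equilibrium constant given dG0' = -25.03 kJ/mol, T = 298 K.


Keq = exp(-dG0 * 1000 / (R * T))
Keq = exp(-(-25.03) * 1000 / (8.314 * 298))
Keq = 24407.1826

24407.1826


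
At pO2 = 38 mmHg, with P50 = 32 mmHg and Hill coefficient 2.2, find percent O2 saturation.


Y = pO2^n / (P50^n + pO2^n)
Y = 38^2.2 / (32^2.2 + 38^2.2)
Y = 59.34%

59.34%


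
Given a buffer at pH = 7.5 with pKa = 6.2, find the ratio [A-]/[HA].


[A-]/[HA] = 10^(pH - pKa)
= 10^(7.5 - 6.2)
= 19.9526

19.9526


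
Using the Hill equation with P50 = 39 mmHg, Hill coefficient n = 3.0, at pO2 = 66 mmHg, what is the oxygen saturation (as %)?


Y = pO2^n / (P50^n + pO2^n)
Y = 66^3.0 / (39^3.0 + 66^3.0)
Y = 82.9%

82.9%


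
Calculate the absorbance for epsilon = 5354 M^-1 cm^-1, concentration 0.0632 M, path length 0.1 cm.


A = epsilon * c * l
A = 5354 * 0.0632 * 0.1
A = 33.8373

33.8373


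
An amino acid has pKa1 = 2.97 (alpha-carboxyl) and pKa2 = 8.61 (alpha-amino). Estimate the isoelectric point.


pI = (pKa1 + pKa2) / 2
pI = (2.97 + 8.61) / 2
pI = 5.79

5.79


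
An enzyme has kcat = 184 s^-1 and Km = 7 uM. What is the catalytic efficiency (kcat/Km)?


Catalytic efficiency = kcat / Km
= 184 / 7
= 26.2857 uM^-1*s^-1

26.2857 uM^-1*s^-1


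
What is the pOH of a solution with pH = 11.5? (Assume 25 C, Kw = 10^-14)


pOH = 14 - pH
pOH = 14 - 11.5
pOH = 2.5

2.5


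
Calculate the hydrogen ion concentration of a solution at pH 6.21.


[H+] = 10^(-pH)
[H+] = 10^(-6.21)
[H+] = 6.166e-07 M

6.166e-07 M


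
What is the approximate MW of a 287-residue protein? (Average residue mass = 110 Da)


MW = n_residues * 110 Da
MW = 287 * 110
MW = 31570 Da

31570 Da


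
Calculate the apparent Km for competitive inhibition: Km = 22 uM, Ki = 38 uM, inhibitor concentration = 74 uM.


Km_app = Km * (1 + [I]/Ki)
Km_app = 22 * (1 + 74/38)
Km_app = 64.8421 uM

64.8421 uM


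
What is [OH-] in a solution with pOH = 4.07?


[OH-] = 10^(-pOH)
[OH-] = 10^(-4.07)
[OH-] = 8.511e-05 M

8.511e-05 M


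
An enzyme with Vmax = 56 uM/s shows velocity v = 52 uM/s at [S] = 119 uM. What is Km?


Km = [S] * (Vmax - v) / v
Km = 119 * (56 - 52) / 52
Km = 9.1538 uM

9.1538 uM


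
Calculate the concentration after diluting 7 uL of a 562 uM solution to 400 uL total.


C2 = C1 * V1 / V2
C2 = 562 * 7 / 400
C2 = 9.835 uM

9.835 uM


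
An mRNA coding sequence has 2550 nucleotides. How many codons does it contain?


codons = nucleotides / 3
codons = 2550 / 3 = 850

850


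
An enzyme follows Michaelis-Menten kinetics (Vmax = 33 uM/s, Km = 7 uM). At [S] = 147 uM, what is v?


v = Vmax * [S] / (Km + [S])
v = 33 * 147 / (7 + 147)
v = 31.5 uM/s

31.5 uM/s


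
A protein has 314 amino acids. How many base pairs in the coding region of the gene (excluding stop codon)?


Each amino acid = 1 codon = 3 bp
bp = 314 * 3 = 942 bp

942 bp


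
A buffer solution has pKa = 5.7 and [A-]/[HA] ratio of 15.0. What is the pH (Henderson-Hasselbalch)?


pH = pKa + log10([A-]/[HA])
pH = 5.7 + log10(15.0)
pH = 6.8761

6.8761


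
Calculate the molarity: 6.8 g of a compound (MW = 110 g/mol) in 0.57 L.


C = (mass / MW) / volume
C = (6.8 / 110) / 0.57
C = 0.1085 M

0.1085 M


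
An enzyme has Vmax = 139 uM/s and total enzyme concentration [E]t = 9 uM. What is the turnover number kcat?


kcat = Vmax / [E]t
kcat = 139 / 9
kcat = 15.4444 s^-1

15.4444 s^-1


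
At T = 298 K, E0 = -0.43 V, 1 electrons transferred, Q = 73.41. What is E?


E = E0 - (RT/nF) * ln(Q)
E = -0.43 - (8.314 * 298 / (1 * 96485)) * ln(73.41)
E = -0.5403 V

-0.5403 V


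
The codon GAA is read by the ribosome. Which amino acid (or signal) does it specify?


Standard genetic code lookup.
Codon GAA -> Glu

Glu


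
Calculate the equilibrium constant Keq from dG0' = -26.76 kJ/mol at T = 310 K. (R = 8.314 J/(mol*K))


Keq = exp(-dG0 * 1000 / (R * T))
Keq = exp(-(-26.76) * 1000 / (8.314 * 310))
Keq = 32299.2009

32299.2009


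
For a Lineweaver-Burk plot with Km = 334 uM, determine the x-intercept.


x-intercept = -1/Km
= -1/334
= -0.003 1/uM

-0.003 1/uM


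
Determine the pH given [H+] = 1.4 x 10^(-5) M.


pH = -log10([H+])
pH = -log10(1.4 x 10^(-5))
pH = 4.8539

4.8539


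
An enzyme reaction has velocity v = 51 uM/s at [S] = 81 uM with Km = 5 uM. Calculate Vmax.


Vmax = v * (Km + [S]) / [S]
Vmax = 51 * (5 + 81) / 81
Vmax = 54.1481 uM/s

54.1481 uM/s


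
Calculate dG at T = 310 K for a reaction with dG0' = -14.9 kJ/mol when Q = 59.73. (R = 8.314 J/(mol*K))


dG = dG0' + RT * ln(Q) / 1000
dG = -14.9 + 8.314 * 310 * ln(59.73) / 1000
dG = -4.3591 kJ/mol

-4.3591 kJ/mol


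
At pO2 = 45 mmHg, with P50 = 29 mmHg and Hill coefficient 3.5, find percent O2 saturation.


Y = pO2^n / (P50^n + pO2^n)
Y = 45^3.5 / (29^3.5 + 45^3.5)
Y = 82.31%

82.31%


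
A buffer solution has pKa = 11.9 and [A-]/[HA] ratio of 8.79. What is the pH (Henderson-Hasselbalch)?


pH = pKa + log10([A-]/[HA])
pH = 11.9 + log10(8.79)
pH = 12.844

12.844


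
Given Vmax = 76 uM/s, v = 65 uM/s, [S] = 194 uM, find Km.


Km = [S] * (Vmax - v) / v
Km = 194 * (76 - 65) / 65
Km = 32.8308 uM

32.8308 uM


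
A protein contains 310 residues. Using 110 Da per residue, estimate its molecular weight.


MW = n_residues * 110 Da
MW = 310 * 110
MW = 34100 Da

34100 Da


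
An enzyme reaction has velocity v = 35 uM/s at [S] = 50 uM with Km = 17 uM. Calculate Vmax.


Vmax = v * (Km + [S]) / [S]
Vmax = 35 * (17 + 50) / 50
Vmax = 46.9 uM/s

46.9 uM/s


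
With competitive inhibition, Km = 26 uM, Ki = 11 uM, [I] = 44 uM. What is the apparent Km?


Km_app = Km * (1 + [I]/Ki)
Km_app = 26 * (1 + 44/11)
Km_app = 130.0 uM

130.0 uM


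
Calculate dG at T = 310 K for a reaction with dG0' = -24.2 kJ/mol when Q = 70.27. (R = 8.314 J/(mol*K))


dG = dG0' + RT * ln(Q) / 1000
dG = -24.2 + 8.314 * 310 * ln(70.27) / 1000
dG = -13.2403 kJ/mol

-13.2403 kJ/mol


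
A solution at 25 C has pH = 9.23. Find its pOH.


pOH = 14 - pH
pOH = 14 - 9.23
pOH = 4.77

4.77


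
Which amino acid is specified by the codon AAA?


Standard genetic code lookup.
Codon AAA -> Lys

Lys


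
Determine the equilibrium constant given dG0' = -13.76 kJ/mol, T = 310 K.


Keq = exp(-dG0 * 1000 / (R * T))
Keq = exp(-(-13.76) * 1000 / (8.314 * 310))
Keq = 208.2705

208.2705


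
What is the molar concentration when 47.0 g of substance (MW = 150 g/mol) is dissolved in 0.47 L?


C = (mass / MW) / volume
C = (47.0 / 150) / 0.47
C = 0.6667 M

0.6667 M


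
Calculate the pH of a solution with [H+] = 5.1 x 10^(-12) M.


pH = -log10([H+])
pH = -log10(5.1 x 10^(-12))
pH = 11.2924

11.2924


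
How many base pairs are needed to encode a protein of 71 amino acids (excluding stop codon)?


Each amino acid = 1 codon = 3 bp
bp = 71 * 3 = 213 bp

213 bp


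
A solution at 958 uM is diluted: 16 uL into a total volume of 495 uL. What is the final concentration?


C2 = C1 * V1 / V2
C2 = 958 * 16 / 495
C2 = 30.9657 uM

30.9657 uM


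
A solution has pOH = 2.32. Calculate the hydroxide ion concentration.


[OH-] = 10^(-pOH)
[OH-] = 10^(-2.32)
[OH-] = 0.0048 M

0.0048 M


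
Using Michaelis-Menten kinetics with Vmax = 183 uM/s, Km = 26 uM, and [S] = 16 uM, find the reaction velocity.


v = Vmax * [S] / (Km + [S])
v = 183 * 16 / (26 + 16)
v = 69.7143 uM/s

69.7143 uM/s


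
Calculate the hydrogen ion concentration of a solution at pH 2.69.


[H+] = 10^(-pH)
[H+] = 10^(-2.69)
[H+] = 0.002 M

0.002 M


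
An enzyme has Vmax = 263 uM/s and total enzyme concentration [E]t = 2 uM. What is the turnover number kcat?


kcat = Vmax / [E]t
kcat = 263 / 2
kcat = 131.5 s^-1

131.5 s^-1


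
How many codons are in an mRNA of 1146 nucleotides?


codons = nucleotides / 3
codons = 1146 / 3 = 382

382


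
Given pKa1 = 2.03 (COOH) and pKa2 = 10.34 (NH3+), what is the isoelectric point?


pI = (pKa1 + pKa2) / 2
pI = (2.03 + 10.34) / 2
pI = 6.185

6.185


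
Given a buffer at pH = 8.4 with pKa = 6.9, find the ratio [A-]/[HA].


[A-]/[HA] = 10^(pH - pKa)
= 10^(8.4 - 6.9)
= 31.6228

31.6228


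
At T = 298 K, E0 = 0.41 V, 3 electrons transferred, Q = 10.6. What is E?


E = E0 - (RT/nF) * ln(Q)
E = 0.41 - (8.314 * 298 / (3 * 96485)) * ln(10.6)
E = 0.3898 V

0.3898 V


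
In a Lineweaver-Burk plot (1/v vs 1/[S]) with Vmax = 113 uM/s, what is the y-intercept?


y-intercept = 1/Vmax
= 1/113
= 0.0088 s/uM

0.0088 s/uM


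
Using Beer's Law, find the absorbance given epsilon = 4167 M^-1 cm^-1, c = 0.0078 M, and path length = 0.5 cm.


A = epsilon * c * l
A = 4167 * 0.0078 * 0.5
A = 16.2513

16.2513


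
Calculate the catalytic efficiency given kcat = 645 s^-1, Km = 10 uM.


Catalytic efficiency = kcat / Km
= 645 / 10
= 64.5 uM^-1*s^-1

64.5 uM^-1*s^-1


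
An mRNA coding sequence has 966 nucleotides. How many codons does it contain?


codons = nucleotides / 3
codons = 966 / 3 = 322

322


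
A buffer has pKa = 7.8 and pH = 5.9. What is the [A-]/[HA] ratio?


[A-]/[HA] = 10^(pH - pKa)
= 10^(5.9 - 7.8)
= 0.0126

0.0126


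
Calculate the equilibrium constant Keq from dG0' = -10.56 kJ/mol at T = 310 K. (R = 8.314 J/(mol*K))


Keq = exp(-dG0 * 1000 / (R * T))
Keq = exp(-(-10.56) * 1000 / (8.314 * 310))
Keq = 60.1744

60.1744


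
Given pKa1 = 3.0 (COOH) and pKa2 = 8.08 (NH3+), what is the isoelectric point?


pI = (pKa1 + pKa2) / 2
pI = (3.0 + 8.08) / 2
pI = 5.54

5.54


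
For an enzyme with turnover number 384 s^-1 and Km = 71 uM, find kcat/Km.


Catalytic efficiency = kcat / Km
= 384 / 71
= 5.4085 uM^-1*s^-1

5.4085 uM^-1*s^-1


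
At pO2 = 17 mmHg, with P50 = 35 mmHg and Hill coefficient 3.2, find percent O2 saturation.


Y = pO2^n / (P50^n + pO2^n)
Y = 17^3.2 / (35^3.2 + 17^3.2)
Y = 9.02%

9.02%


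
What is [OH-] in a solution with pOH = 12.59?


[OH-] = 10^(-pOH)
[OH-] = 10^(-12.59)
[OH-] = 2.570e-13 M

2.570e-13 M


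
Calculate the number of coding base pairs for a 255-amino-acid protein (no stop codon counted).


Each amino acid = 1 codon = 3 bp
bp = 255 * 3 = 765 bp

765 bp


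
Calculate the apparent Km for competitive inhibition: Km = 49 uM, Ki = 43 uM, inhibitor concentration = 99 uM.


Km_app = Km * (1 + [I]/Ki)
Km_app = 49 * (1 + 99/43)
Km_app = 161.814 uM

161.814 uM


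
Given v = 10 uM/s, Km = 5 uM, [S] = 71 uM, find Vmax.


Vmax = v * (Km + [S]) / [S]
Vmax = 10 * (5 + 71) / 71
Vmax = 10.7042 uM/s

10.7042 uM/s


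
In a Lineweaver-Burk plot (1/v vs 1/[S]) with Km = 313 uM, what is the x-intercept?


x-intercept = -1/Km
= -1/313
= -0.0032 1/uM

-0.0032 1/uM


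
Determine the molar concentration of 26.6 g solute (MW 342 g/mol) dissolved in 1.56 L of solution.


C = (mass / MW) / volume
C = (26.6 / 342) / 1.56
C = 0.0499 M

0.0499 M


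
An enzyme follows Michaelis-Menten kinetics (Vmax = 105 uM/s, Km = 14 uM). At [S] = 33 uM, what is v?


v = Vmax * [S] / (Km + [S])
v = 105 * 33 / (14 + 33)
v = 73.7234 uM/s

73.7234 uM/s


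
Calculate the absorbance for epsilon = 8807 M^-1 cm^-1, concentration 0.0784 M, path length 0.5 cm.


A = epsilon * c * l
A = 8807 * 0.0784 * 0.5
A = 345.2344

345.2344


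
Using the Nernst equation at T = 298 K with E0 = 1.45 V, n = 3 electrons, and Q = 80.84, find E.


E = E0 - (RT/nF) * ln(Q)
E = 1.45 - (8.314 * 298 / (3 * 96485)) * ln(80.84)
E = 1.4124 V

1.4124 V


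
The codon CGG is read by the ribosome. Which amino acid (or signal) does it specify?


Standard genetic code lookup.
Codon CGG -> Arg

Arg


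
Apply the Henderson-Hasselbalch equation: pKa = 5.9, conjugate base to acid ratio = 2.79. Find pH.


pH = pKa + log10([A-]/[HA])
pH = 5.9 + log10(2.79)
pH = 6.3456

6.3456


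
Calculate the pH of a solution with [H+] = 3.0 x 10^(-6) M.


pH = -log10([H+])
pH = -log10(3.0 x 10^(-6))
pH = 5.5229

5.5229


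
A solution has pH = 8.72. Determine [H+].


[H+] = 10^(-pH)
[H+] = 10^(-8.72)
[H+] = 1.905e-09 M

1.905e-09 M


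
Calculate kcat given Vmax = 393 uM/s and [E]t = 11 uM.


kcat = Vmax / [E]t
kcat = 393 / 11
kcat = 35.7273 s^-1

35.7273 s^-1


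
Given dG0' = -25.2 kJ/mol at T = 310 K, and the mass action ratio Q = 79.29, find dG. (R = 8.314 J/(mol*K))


dG = dG0' + RT * ln(Q) / 1000
dG = -25.2 + 8.314 * 310 * ln(79.29) / 1000
dG = -13.929 kJ/mol

-13.929 kJ/mol


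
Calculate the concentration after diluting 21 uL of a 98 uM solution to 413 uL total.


C2 = C1 * V1 / V2
C2 = 98 * 21 / 413
C2 = 4.9831 uM

4.9831 uM


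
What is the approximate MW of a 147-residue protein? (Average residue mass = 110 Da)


MW = n_residues * 110 Da
MW = 147 * 110
MW = 16170 Da

16170 Da


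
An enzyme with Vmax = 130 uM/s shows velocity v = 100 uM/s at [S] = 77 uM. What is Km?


Km = [S] * (Vmax - v) / v
Km = 77 * (130 - 100) / 100
Km = 23.1 uM

23.1 uM


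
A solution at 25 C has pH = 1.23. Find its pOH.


pOH = 14 - pH
pOH = 14 - 1.23
pOH = 12.77

12.77


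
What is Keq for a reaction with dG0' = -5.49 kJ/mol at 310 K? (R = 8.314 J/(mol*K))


Keq = exp(-dG0 * 1000 / (R * T))
Keq = exp(-(-5.49) * 1000 / (8.314 * 310))
Keq = 8.4157

8.4157


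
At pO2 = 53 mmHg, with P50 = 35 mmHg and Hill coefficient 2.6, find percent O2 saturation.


Y = pO2^n / (P50^n + pO2^n)
Y = 53^2.6 / (35^2.6 + 53^2.6)
Y = 74.63%

74.63%


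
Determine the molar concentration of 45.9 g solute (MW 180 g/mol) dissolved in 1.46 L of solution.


C = (mass / MW) / volume
C = (45.9 / 180) / 1.46
C = 0.1747 M

0.1747 M


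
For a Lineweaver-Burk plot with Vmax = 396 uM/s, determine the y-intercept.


y-intercept = 1/Vmax
= 1/396
= 0.0025 s/uM

0.0025 s/uM


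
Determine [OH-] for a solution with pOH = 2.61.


[OH-] = 10^(-pOH)
[OH-] = 10^(-2.61)
[OH-] = 0.0025 M

0.0025 M


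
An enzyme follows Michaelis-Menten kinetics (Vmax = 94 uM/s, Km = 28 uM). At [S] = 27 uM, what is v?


v = Vmax * [S] / (Km + [S])
v = 94 * 27 / (28 + 27)
v = 46.1455 uM/s

46.1455 uM/s


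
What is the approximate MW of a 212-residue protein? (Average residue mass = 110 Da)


MW = n_residues * 110 Da
MW = 212 * 110
MW = 23320 Da

23320 Da


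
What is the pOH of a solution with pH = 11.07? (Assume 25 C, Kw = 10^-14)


pOH = 14 - pH
pOH = 14 - 11.07
pOH = 2.93

2.93


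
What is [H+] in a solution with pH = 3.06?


[H+] = 10^(-pH)
[H+] = 10^(-3.06)
[H+] = 8.710e-04 M

8.710e-04 M


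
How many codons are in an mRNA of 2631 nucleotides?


codons = nucleotides / 3
codons = 2631 / 3 = 877

877


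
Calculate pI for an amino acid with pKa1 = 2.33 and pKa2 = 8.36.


pI = (pKa1 + pKa2) / 2
pI = (2.33 + 8.36) / 2
pI = 5.345

5.345


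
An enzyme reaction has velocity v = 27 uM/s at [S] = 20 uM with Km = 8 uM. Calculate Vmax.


Vmax = v * (Km + [S]) / [S]
Vmax = 27 * (8 + 20) / 20
Vmax = 37.8 uM/s

37.8 uM/s


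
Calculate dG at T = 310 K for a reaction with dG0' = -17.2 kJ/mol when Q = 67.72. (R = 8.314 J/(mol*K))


dG = dG0' + RT * ln(Q) / 1000
dG = -17.2 + 8.314 * 310 * ln(67.72) / 1000
dG = -6.3355 kJ/mol

-6.3355 kJ/mol


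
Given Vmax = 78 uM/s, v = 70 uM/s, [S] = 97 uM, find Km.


Km = [S] * (Vmax - v) / v
Km = 97 * (78 - 70) / 70
Km = 11.0857 uM

11.0857 uM


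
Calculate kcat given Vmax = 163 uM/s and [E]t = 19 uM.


kcat = Vmax / [E]t
kcat = 163 / 19
kcat = 8.5789 s^-1

8.5789 s^-1


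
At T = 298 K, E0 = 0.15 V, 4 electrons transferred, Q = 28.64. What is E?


E = E0 - (RT/nF) * ln(Q)
E = 0.15 - (8.314 * 298 / (4 * 96485)) * ln(28.64)
E = 0.1285 V

0.1285 V


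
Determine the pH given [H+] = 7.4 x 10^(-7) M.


pH = -log10([H+])
pH = -log10(7.4 x 10^(-7))
pH = 6.1308

6.1308


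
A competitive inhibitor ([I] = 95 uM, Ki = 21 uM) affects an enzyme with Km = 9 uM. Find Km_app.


Km_app = Km * (1 + [I]/Ki)
Km_app = 9 * (1 + 95/21)
Km_app = 49.7143 uM

49.7143 uM


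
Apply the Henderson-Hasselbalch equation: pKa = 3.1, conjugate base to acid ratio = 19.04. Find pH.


pH = pKa + log10([A-]/[HA])
pH = 3.1 + log10(19.04)
pH = 4.3797

4.3797


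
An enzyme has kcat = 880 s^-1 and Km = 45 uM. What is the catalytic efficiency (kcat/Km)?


Catalytic efficiency = kcat / Km
= 880 / 45
= 19.5556 uM^-1*s^-1

19.5556 uM^-1*s^-1


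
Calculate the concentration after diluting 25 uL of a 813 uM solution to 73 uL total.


C2 = C1 * V1 / V2
C2 = 813 * 25 / 73
C2 = 278.4247 uM

278.4247 uM


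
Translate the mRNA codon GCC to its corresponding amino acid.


Standard genetic code lookup.
Codon GCC -> Ala

Ala


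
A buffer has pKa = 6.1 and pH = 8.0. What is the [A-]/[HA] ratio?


[A-]/[HA] = 10^(pH - pKa)
= 10^(8.0 - 6.1)
= 79.4328

79.4328


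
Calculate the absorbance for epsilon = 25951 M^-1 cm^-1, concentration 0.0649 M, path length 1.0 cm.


A = epsilon * c * l
A = 25951 * 0.0649 * 1.0
A = 1684.2199

1684.2199


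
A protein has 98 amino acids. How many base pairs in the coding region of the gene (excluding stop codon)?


Each amino acid = 1 codon = 3 bp
bp = 98 * 3 = 294 bp

294 bp


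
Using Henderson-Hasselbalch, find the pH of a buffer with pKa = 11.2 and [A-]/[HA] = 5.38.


pH = pKa + log10([A-]/[HA])
pH = 11.2 + log10(5.38)
pH = 11.9308

11.9308


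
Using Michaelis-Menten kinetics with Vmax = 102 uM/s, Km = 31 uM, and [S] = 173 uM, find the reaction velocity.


v = Vmax * [S] / (Km + [S])
v = 102 * 173 / (31 + 173)
v = 86.5 uM/s

86.5 uM/s


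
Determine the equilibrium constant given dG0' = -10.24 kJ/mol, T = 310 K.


Keq = exp(-dG0 * 1000 / (R * T))
Keq = exp(-(-10.24) * 1000 / (8.314 * 310))
Keq = 53.1484

53.1484


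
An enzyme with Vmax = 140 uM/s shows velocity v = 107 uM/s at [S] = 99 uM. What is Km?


Km = [S] * (Vmax - v) / v
Km = 99 * (140 - 107) / 107
Km = 30.5327 uM

30.5327 uM


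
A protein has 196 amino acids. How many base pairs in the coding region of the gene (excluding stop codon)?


Each amino acid = 1 codon = 3 bp
bp = 196 * 3 = 588 bp

588 bp


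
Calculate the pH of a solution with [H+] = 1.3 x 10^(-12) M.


pH = -log10([H+])
pH = -log10(1.3 x 10^(-12))
pH = 11.8861

11.8861


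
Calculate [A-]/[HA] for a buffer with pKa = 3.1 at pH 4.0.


[A-]/[HA] = 10^(pH - pKa)
= 10^(4.0 - 3.1)
= 7.9433

7.9433


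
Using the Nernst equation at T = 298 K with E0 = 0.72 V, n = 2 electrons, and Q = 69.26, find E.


E = E0 - (RT/nF) * ln(Q)
E = 0.72 - (8.314 * 298 / (2 * 96485)) * ln(69.26)
E = 0.6656 V

0.6656 V


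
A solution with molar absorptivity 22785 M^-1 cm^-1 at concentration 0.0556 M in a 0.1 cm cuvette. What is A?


A = epsilon * c * l
A = 22785 * 0.0556 * 0.1
A = 126.6846

126.6846


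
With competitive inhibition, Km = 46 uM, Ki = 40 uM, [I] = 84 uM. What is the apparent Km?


Km_app = Km * (1 + [I]/Ki)
Km_app = 46 * (1 + 84/40)
Km_app = 142.6 uM

142.6 uM


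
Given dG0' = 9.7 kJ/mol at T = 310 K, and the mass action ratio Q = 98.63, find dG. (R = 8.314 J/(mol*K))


dG = dG0' + RT * ln(Q) / 1000
dG = 9.7 + 8.314 * 310 * ln(98.63) / 1000
dG = 21.5335 kJ/mol

21.5335 kJ/mol


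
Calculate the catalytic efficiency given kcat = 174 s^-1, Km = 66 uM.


Catalytic efficiency = kcat / Km
= 174 / 66
= 2.6364 uM^-1*s^-1

2.6364 uM^-1*s^-1


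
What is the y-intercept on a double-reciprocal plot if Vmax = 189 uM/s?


y-intercept = 1/Vmax
= 1/189
= 0.0053 s/uM

0.0053 s/uM


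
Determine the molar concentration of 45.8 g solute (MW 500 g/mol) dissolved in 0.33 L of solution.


C = (mass / MW) / volume
C = (45.8 / 500) / 0.33
C = 0.2776 M

0.2776 M


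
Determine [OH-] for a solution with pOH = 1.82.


[OH-] = 10^(-pOH)
[OH-] = 10^(-1.82)
[OH-] = 0.0151 M

0.0151 M


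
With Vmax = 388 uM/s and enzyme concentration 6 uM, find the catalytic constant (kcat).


kcat = Vmax / [E]t
kcat = 388 / 6
kcat = 64.6667 s^-1

64.6667 s^-1


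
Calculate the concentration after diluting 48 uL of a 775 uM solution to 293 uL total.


C2 = C1 * V1 / V2
C2 = 775 * 48 / 293
C2 = 126.9625 uM

126.9625 uM


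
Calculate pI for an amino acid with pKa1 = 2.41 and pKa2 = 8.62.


pI = (pKa1 + pKa2) / 2
pI = (2.41 + 8.62) / 2
pI = 5.515

5.515


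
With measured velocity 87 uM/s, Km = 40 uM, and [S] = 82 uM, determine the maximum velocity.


Vmax = v * (Km + [S]) / [S]
Vmax = 87 * (40 + 82) / 82
Vmax = 129.439 uM/s

129.439 uM/s


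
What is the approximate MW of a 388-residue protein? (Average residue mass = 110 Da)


MW = n_residues * 110 Da
MW = 388 * 110
MW = 42680 Da

42680 Da


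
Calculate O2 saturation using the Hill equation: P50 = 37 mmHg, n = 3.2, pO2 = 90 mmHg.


Y = pO2^n / (P50^n + pO2^n)
Y = 90^3.2 / (37^3.2 + 90^3.2)
Y = 94.5%

94.5%


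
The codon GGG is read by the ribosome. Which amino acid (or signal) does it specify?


Standard genetic code lookup.
Codon GGG -> Gly

Gly


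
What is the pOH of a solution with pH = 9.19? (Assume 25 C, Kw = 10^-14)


pOH = 14 - pH
pOH = 14 - 9.19
pOH = 4.81

4.81


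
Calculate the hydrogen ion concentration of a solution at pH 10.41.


[H+] = 10^(-pH)
[H+] = 10^(-10.41)
[H+] = 3.890e-11 M

3.890e-11 M


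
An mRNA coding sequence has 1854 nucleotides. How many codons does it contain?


codons = nucleotides / 3
codons = 1854 / 3 = 618

618


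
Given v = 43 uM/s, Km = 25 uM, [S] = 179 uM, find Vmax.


Vmax = v * (Km + [S]) / [S]
Vmax = 43 * (25 + 179) / 179
Vmax = 49.0056 uM/s

49.0056 uM/s


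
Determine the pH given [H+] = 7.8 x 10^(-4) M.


pH = -log10([H+])
pH = -log10(7.8 x 10^(-4))
pH = 3.1079

3.1079


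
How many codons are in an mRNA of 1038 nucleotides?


codons = nucleotides / 3
codons = 1038 / 3 = 346

346


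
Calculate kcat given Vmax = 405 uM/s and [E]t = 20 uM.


kcat = Vmax / [E]t
kcat = 405 / 20
kcat = 20.25 s^-1

20.25 s^-1


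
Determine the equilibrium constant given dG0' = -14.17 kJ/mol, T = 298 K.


Keq = exp(-dG0 * 1000 / (R * T))
Keq = exp(-(-14.17) * 1000 / (8.314 * 298))
Keq = 304.6943

304.6943


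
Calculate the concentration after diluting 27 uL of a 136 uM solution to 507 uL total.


C2 = C1 * V1 / V2
C2 = 136 * 27 / 507
C2 = 7.2426 uM

7.2426 uM


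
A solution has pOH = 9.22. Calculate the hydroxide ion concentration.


[OH-] = 10^(-pOH)
[OH-] = 10^(-9.22)
[OH-] = 6.026e-10 M

6.026e-10 M


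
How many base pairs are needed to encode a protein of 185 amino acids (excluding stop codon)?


Each amino acid = 1 codon = 3 bp
bp = 185 * 3 = 555 bp

555 bp


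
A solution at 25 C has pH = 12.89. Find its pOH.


pOH = 14 - pH
pOH = 14 - 12.89
pOH = 1.11

1.11


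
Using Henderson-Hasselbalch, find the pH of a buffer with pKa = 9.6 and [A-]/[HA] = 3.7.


pH = pKa + log10([A-]/[HA])
pH = 9.6 + log10(3.7)
pH = 10.1682

10.1682


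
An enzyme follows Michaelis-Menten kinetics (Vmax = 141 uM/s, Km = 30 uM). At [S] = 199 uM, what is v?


v = Vmax * [S] / (Km + [S])
v = 141 * 199 / (30 + 199)
v = 122.5284 uM/s

122.5284 uM/s


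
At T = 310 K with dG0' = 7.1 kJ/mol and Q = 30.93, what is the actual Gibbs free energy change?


dG = dG0' + RT * ln(Q) / 1000
dG = 7.1 + 8.314 * 310 * ln(30.93) / 1000
dG = 15.9447 kJ/mol

15.9447 kJ/mol


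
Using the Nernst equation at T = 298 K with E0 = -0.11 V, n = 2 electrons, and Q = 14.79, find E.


E = E0 - (RT/nF) * ln(Q)
E = -0.11 - (8.314 * 298 / (2 * 96485)) * ln(14.79)
E = -0.1446 V

-0.1446 V


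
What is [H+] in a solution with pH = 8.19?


[H+] = 10^(-pH)
[H+] = 10^(-8.19)
[H+] = 6.457e-09 M

6.457e-09 M


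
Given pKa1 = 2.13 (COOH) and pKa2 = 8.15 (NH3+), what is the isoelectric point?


pI = (pKa1 + pKa2) / 2
pI = (2.13 + 8.15) / 2
pI = 5.14

5.14


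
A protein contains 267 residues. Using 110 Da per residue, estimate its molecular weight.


MW = n_residues * 110 Da
MW = 267 * 110
MW = 29370 Da

29370 Da


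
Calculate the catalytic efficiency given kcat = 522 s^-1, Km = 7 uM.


Catalytic efficiency = kcat / Km
= 522 / 7
= 74.5714 uM^-1*s^-1

74.5714 uM^-1*s^-1


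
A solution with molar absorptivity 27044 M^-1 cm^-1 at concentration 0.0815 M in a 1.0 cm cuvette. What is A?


A = epsilon * c * l
A = 27044 * 0.0815 * 1.0
A = 2204.086

2204.086


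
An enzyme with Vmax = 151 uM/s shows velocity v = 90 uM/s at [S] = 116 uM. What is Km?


Km = [S] * (Vmax - v) / v
Km = 116 * (151 - 90) / 90
Km = 78.6222 uM

78.6222 uM


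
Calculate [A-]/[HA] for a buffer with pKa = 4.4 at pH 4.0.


[A-]/[HA] = 10^(pH - pKa)
= 10^(4.0 - 4.4)
= 0.3981

0.3981


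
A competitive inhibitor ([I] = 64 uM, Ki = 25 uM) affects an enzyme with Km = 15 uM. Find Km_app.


Km_app = Km * (1 + [I]/Ki)
Km_app = 15 * (1 + 64/25)
Km_app = 53.4 uM

53.4 uM


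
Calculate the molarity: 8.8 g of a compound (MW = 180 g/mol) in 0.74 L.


C = (mass / MW) / volume
C = (8.8 / 180) / 0.74
C = 0.0661 M

0.0661 M


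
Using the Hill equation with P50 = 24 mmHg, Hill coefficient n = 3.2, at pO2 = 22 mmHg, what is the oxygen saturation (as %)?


Y = pO2^n / (P50^n + pO2^n)
Y = 22^3.2 / (24^3.2 + 22^3.2)
Y = 43.08%

43.08%


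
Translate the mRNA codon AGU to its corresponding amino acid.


Standard genetic code lookup.
Codon AGU -> Ser

Ser


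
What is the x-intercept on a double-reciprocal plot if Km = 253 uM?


x-intercept = -1/Km
= -1/253
= -0.004 1/uM

-0.004 1/uM


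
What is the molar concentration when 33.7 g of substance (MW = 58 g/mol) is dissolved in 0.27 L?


C = (mass / MW) / volume
C = (33.7 / 58) / 0.27
C = 2.152 M

2.152 M


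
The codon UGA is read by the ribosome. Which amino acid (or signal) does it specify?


Standard genetic code lookup.
Codon UGA -> Stop

Stop


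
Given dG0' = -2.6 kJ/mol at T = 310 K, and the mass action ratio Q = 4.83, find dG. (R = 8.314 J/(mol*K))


dG = dG0' + RT * ln(Q) / 1000
dG = -2.6 + 8.314 * 310 * ln(4.83) / 1000
dG = 1.4589 kJ/mol

1.4589 kJ/mol


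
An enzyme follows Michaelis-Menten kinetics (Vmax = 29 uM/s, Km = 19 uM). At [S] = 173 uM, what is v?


v = Vmax * [S] / (Km + [S])
v = 29 * 173 / (19 + 173)
v = 26.1302 uM/s

26.1302 uM/s


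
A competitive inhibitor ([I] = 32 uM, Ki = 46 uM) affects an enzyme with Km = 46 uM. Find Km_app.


Km_app = Km * (1 + [I]/Ki)
Km_app = 46 * (1 + 32/46)
Km_app = 78.0 uM

78.0 uM


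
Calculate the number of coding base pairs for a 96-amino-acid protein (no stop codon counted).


Each amino acid = 1 codon = 3 bp
bp = 96 * 3 = 288 bp

288 bp


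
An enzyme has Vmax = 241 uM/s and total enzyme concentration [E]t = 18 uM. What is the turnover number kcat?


kcat = Vmax / [E]t
kcat = 241 / 18
kcat = 13.3889 s^-1

13.3889 s^-1


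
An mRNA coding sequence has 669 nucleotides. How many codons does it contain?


codons = nucleotides / 3
codons = 669 / 3 = 223

223


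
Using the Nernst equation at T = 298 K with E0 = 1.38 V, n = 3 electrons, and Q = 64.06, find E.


E = E0 - (RT/nF) * ln(Q)
E = 1.38 - (8.314 * 298 / (3 * 96485)) * ln(64.06)
E = 1.3444 V

1.3444 V


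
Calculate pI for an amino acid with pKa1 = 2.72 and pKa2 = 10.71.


pI = (pKa1 + pKa2) / 2
pI = (2.72 + 10.71) / 2
pI = 6.715

6.715


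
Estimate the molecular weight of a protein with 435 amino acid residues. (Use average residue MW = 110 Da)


MW = n_residues * 110 Da
MW = 435 * 110
MW = 47850 Da

47850 Da


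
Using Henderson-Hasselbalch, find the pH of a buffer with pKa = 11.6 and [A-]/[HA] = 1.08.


pH = pKa + log10([A-]/[HA])
pH = 11.6 + log10(1.08)
pH = 11.6334

11.6334


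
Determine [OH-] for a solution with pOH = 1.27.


[OH-] = 10^(-pOH)
[OH-] = 10^(-1.27)
[OH-] = 0.0537 M

0.0537 M


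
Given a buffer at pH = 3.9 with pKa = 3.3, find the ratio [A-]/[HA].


[A-]/[HA] = 10^(pH - pKa)
= 10^(3.9 - 3.3)
= 3.9811

3.9811


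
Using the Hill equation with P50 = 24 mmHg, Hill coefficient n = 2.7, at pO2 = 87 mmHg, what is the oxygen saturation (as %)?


Y = pO2^n / (P50^n + pO2^n)
Y = 87^2.7 / (24^2.7 + 87^2.7)
Y = 97.0%

97.0%


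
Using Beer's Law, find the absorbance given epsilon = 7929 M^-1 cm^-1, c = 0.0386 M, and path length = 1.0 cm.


A = epsilon * c * l
A = 7929 * 0.0386 * 1.0
A = 306.0594

306.0594


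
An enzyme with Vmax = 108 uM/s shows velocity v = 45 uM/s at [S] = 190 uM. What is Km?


Km = [S] * (Vmax - v) / v
Km = 190 * (108 - 45) / 45
Km = 266.0 uM

266.0 uM


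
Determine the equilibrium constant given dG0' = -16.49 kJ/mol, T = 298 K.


Keq = exp(-dG0 * 1000 / (R * T))
Keq = exp(-(-16.49) * 1000 / (8.314 * 298))
Keq = 777.2093

777.2093
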